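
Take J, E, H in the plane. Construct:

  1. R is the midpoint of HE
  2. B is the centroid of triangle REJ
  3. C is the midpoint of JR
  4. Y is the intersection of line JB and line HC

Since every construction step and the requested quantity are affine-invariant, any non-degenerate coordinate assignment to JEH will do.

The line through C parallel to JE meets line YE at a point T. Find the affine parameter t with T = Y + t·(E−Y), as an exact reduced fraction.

Choose coordinates J = (0, 0), E = (1, 0), H = (0, 1).
1. R is the midpoint of HE ⇒ R = (1/2, 1/2)
2. B is the centroid of triangle REJ ⇒ B = (1/2, 1/6)
3. C is the midpoint of JR ⇒ C = (1/4, 1/4)
4. Y is the intersection of line JB and line HC ⇒ Y = (3/10, 1/10)
through C parallel to JE: direction (1, 0); meets YE at T = (-3/4, 1/4)
T = Y + t·(E−Y) with t = -3/2

t = -3/2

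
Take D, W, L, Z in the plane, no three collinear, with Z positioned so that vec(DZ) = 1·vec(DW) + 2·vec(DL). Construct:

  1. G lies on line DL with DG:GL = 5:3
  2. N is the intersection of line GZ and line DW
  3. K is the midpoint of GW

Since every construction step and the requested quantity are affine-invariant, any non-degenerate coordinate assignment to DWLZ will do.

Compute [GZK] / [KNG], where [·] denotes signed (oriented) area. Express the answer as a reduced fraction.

Set D = (0, 0), W = (1, 0), L = (0, 1), Z = (1, 2); any affine frame gives the same invariant.
1. G lies on line DL with DG:GL = 5:3 ⇒ G = (0, 5/8)
2. N is the intersection of line GZ and line DW ⇒ N = (-5/11, 0)
3. K is the midpoint of GW ⇒ K = (1/2, 5/16)
2·[GZK] = -1, 2·[KNG] = -5/11
[GZK]:[KNG] = -1:-5/11 = 11/5

[GZK]:[KNG] = 11/5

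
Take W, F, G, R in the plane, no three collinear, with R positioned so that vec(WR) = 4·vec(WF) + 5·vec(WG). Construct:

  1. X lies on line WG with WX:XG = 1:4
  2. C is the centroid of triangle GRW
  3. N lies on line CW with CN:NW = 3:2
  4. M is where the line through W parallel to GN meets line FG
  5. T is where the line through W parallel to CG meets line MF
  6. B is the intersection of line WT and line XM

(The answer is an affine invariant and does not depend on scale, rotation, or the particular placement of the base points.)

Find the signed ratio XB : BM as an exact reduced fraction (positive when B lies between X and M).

Choose coordinates W = (0, 0), F = (1, 0), G = (0, 1), R = (4, 5).
1. X lies on line WG with WX:XG = 1:4 ⇒ X = (0, 1/5)
2. C is the centroid of triangle GRW ⇒ C = (4/3, 2)
3. N lies on line CW with CN:NW = 3:2 ⇒ N = (8/15, 4/5)
4. M is where the line through W parallel to GN meets line FG ⇒ M = (8/5, -3/5)
5. T is where the line through W parallel to CG meets line MF ⇒ T = (4/7, 3/7)
6. B is the intersection of line WT and line XM ⇒ B = (4/25, 3/25)
B = X + t·(M−X) with t = 1/10, so XB:BM = t:(1−t) = 1/10:9/10

XB:BM = 1/9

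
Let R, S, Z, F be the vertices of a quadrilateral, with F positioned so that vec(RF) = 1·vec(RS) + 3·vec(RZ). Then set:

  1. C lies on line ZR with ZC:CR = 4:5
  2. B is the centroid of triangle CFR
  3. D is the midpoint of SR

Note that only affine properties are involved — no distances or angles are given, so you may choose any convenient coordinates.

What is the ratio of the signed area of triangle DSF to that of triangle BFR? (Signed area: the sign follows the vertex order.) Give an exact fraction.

[DSF]:[BFR] = -81/10

Assign R = (0, 0), S = (1, 0), Z = (0, 1), F = (1, 3) — the answer is frame-independent, so this choice is without loss of generality.
1. C lies on line ZR with ZC:CR = 4:5 ⇒ C = (0, 5/9)
2. B is the centroid of triangle CFR ⇒ B = (1/3, 32/27)
3. D is the midpoint of SR ⇒ D = (1/2, 0)
2·[DSF] = 3/2, 2·[BFR] = -5/27
[DSF]:[BFR] = 3/2:-5/27 = -81/10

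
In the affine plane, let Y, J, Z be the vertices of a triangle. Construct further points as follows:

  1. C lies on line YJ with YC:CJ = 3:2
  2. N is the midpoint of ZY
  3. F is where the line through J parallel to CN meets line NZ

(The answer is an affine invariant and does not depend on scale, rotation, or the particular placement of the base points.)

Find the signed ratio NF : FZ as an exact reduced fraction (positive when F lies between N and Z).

NF:FZ = 2

Assign Y = (0, 0), J = (1, 0), Z = (0, 1) — the answer is frame-independent, so this choice is without loss of generality.
1. C lies on line YJ with YC:CJ = 3:2 ⇒ C = (3/5, 0)
2. N is the midpoint of ZY ⇒ N = (0, 1/2)
3. F is where the line through J parallel to CN meets line NZ ⇒ F = (0, 5/6)
F = N + t·(Z−N) with t = 2/3, so NF:FZ = t:(1−t) = 2/3:1/3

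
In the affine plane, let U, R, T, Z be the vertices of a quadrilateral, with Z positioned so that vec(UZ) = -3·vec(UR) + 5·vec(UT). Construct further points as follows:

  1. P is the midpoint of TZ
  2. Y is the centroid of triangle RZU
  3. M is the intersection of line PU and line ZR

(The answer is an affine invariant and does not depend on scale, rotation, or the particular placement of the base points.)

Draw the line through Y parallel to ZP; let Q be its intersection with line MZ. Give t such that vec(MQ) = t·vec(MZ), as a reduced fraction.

t = 3

Choose coordinates U = (0, 0), R = (1, 0), T = (0, 1), Z = (-3, 5).
1. P is the midpoint of TZ ⇒ P = (-3/2, 3)
2. Y is the centroid of triangle RZU ⇒ Y = (-2/3, 5/3)
3. M is the intersection of line PU and line ZR ⇒ M = (-5/3, 10/3)
through Y parallel to ZP: direction (3/2, -2); meets MZ at Q = (-17/3, 25/3)
Q = M + t·(Z−M) with t = 3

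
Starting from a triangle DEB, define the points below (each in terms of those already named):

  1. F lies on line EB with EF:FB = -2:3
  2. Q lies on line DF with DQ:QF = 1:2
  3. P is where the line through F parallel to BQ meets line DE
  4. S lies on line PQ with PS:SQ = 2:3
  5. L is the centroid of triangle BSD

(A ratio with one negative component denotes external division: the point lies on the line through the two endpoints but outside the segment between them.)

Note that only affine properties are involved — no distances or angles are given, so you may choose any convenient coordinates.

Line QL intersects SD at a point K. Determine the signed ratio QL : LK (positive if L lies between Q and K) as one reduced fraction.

Set D = (0, 0), E = (1, 0), B = (0, 1); any affine frame gives the same invariant.
1. F lies on line EB with EF:FB = -2:3 ⇒ F = (3, -2)
2. Q lies on line DF with DQ:QF = 1:2 ⇒ Q = (1, -2/3)
3. P is where the line through F parallel to BQ meets line DE ⇒ P = (9/5, 0)
4. S lies on line PQ with PS:SQ = 2:3 ⇒ S = (37/25, -4/15)
5. L is the centroid of triangle BSD ⇒ L = (37/75, 11/45)
line QL meets SD at K = (1591/2275, -172/1365)
L = Q + t·(K−Q) with t = 91/54, so QL:LK = 91/54:-37/54

QL:LK = -91/37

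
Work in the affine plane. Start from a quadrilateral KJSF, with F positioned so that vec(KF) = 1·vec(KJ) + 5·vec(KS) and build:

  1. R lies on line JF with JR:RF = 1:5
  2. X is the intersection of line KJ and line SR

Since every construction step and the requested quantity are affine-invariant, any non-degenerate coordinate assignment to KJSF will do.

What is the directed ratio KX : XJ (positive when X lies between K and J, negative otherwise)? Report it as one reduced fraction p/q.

Work in coordinates with K = (0, 0), J = (1, 0), S = (0, 1), F = (1, 5).
1. R lies on line JF with JR:RF = 1:5 ⇒ R = (1, 5/6)
2. X is the intersection of line KJ and line SR ⇒ X = (6, 0)
X = K + t·(J−K) with t = 6, so KX:XJ = t:(1−t) = 6:-5

KX:XJ = -6/5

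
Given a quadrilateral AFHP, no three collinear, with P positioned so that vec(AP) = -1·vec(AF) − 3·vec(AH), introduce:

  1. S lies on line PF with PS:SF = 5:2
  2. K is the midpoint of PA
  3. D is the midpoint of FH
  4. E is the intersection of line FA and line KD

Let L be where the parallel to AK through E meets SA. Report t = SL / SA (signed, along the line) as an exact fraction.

t = 13/20

Set A = (0, 0), F = (1, 0), H = (0, 1), P = (-1, -3); any affine frame gives the same invariant.
1. S lies on line PF with PS:SF = 5:2 ⇒ S = (3/7, -6/7)
2. K is the midpoint of PA ⇒ K = (-1/2, -3/2)
3. D is the midpoint of FH ⇒ D = (1/2, 1/2)
4. E is the intersection of line FA and line KD ⇒ E = (1/4, 0)
through E parallel to AK: direction (-1/2, -3/2); meets SA at L = (3/20, -3/10)
L = S + t·(A−S) with t = 13/20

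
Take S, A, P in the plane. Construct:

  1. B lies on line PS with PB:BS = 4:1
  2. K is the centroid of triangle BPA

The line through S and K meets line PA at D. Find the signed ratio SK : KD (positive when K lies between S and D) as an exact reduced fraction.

Assign S = (0, 0), A = (1, 0), P = (0, 1) — the answer is frame-independent, so this choice is without loss of generality.
1. B lies on line PS with PB:BS = 4:1 ⇒ B = (0, 1/5)
2. K is the centroid of triangle BPA ⇒ K = (1/3, 2/5)
line SK meets PA at D = (5/11, 6/11)
K = S + t·(D−S) with t = 11/15, so SK:KD = 11/15:4/15

SK:KD = 11/4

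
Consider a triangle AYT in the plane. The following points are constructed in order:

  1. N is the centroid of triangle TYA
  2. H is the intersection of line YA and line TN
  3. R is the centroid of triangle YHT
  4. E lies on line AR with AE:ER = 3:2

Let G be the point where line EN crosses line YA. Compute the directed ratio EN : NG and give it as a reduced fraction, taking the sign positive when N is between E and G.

Choose coordinates A = (0, 0), Y = (1, 0), T = (0, 1).
1. N is the centroid of triangle TYA ⇒ N = (1/3, 1/3)
2. H is the intersection of line YA and line TN ⇒ H = (1/2, 0)
3. R is the centroid of triangle YHT ⇒ R = (1/2, 1/3)
4. E lies on line AR with AE:ER = 3:2 ⇒ E = (3/10, 1/5)
line EN meets YA at G = (1/4, 0)
N = E + t·(G−E) with t = -2/3, so EN:NG = -2/3:5/3

EN:NG = -2/5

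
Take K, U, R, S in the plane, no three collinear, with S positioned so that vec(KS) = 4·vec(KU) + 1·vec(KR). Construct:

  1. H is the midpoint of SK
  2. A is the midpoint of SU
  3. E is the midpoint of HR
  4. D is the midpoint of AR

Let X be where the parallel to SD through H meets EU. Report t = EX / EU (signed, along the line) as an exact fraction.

t = 5/11

Work in coordinates with K = (0, 0), U = (1, 0), R = (0, 1), S = (4, 1).
1. H is the midpoint of SK ⇒ H = (2, 1/2)
2. A is the midpoint of SU ⇒ A = (5/2, 1/2)
3. E is the midpoint of HR ⇒ E = (1, 3/4)
4. D is the midpoint of AR ⇒ D = (5/4, 3/4)
through H parallel to SD: direction (-11/4, -1/4); meets EU at X = (1, 9/22)
X = E + t·(U−E) with t = 5/11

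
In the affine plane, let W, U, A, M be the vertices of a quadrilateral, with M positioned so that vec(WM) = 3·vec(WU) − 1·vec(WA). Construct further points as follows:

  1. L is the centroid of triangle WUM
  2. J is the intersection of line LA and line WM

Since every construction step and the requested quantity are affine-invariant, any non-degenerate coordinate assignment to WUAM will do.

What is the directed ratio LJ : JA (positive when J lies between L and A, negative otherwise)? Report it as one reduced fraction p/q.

LJ:JA = -1/9

Assign W = (0, 0), U = (1, 0), A = (0, 1), M = (3, -1) — the answer is frame-independent, so this choice is without loss of generality.
1. L is the centroid of triangle WUM ⇒ L = (4/3, -1/3)
2. J is the intersection of line LA and line WM ⇒ J = (3/2, -1/2)
J = L + t·(A−L) with t = -1/8, so LJ:JA = t:(1−t) = -1/8:9/8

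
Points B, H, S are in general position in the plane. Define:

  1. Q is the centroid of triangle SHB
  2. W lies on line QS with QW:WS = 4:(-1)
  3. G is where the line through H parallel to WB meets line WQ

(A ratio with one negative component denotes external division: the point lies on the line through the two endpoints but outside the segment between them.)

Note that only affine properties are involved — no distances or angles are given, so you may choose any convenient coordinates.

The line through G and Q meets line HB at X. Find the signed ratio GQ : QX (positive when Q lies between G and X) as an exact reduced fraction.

GQ:QX = -14/3

Assign B = (0, 0), H = (1, 0), S = (0, 1) — the answer is frame-independent, so this choice is without loss of generality.
1. Q is the centroid of triangle SHB ⇒ Q = (1/3, 1/3)
2. W lies on line QS with QW:WS = 4:(-1) ⇒ W = (-1/9, 11/9)
3. G is where the line through H parallel to WB meets line WQ ⇒ G = (10/9, -11/9)
line GQ meets HB at X = (1/2, 0)
Q = G + t·(X−G) with t = 14/11, so GQ:QX = 14/11:-3/11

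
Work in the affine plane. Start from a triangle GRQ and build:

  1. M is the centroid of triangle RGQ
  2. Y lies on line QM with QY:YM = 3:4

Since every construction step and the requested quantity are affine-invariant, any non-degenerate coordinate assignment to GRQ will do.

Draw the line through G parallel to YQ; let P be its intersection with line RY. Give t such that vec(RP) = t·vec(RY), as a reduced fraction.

t = 2

Choose coordinates G = (0, 0), R = (1, 0), Q = (0, 1).
1. M is the centroid of triangle RGQ ⇒ M = (1/3, 1/3)
2. Y lies on line QM with QY:YM = 3:4 ⇒ Y = (1/7, 5/7)
through G parallel to YQ: direction (-1/7, 2/7); meets RY at P = (-5/7, 10/7)
P = R + t·(Y−R) with t = 2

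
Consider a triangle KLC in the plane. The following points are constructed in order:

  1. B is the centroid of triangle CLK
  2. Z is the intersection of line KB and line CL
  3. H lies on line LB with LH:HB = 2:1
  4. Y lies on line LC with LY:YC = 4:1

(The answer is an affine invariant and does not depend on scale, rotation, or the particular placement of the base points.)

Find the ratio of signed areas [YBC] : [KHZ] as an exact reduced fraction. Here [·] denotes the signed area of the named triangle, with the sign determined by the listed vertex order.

[YBC]:[KHZ] = -2/5

Set K = (0, 0), L = (1, 0), C = (0, 1); any affine frame gives the same invariant.
1. B is the centroid of triangle CLK ⇒ B = (1/3, 1/3)
2. Z is the intersection of line KB and line CL ⇒ Z = (1/2, 1/2)
3. H lies on line LB with LH:HB = 2:1 ⇒ H = (5/9, 2/9)
4. Y lies on line LC with LY:YC = 4:1 ⇒ Y = (1/5, 4/5)
2·[YBC] = -1/15, 2·[KHZ] = 1/6
[YBC]:[KHZ] = -1/15:1/6 = -2/5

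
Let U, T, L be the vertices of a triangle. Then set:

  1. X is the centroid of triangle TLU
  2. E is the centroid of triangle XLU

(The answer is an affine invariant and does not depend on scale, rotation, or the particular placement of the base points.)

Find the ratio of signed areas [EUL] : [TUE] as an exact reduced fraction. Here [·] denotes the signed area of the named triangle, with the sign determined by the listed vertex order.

[EUL]:[TUE] = 1/4

Set U = (0, 0), T = (1, 0), L = (0, 1); any affine frame gives the same invariant.
1. X is the centroid of triangle TLU ⇒ X = (1/3, 1/3)
2. E is the centroid of triangle XLU ⇒ E = (1/9, 4/9)
2·[EUL] = -1/9, 2·[TUE] = -4/9
[EUL]:[TUE] = -1/9:-4/9 = 1/4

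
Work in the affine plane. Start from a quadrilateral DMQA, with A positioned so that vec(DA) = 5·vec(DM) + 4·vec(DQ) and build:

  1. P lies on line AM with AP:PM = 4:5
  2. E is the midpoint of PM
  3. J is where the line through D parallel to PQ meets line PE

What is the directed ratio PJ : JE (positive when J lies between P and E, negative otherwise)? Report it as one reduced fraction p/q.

Set D = (0, 0), M = (1, 0), Q = (0, 1), A = (5, 4); any affine frame gives the same invariant.
1. P lies on line AM with AP:PM = 4:5 ⇒ P = (29/9, 20/9)
2. E is the midpoint of PM ⇒ E = (19/9, 10/9)
3. J is where the line through D parallel to PQ meets line PE ⇒ J = (29/18, 11/18)
J = P + t·(E−P) with t = 29/20, so PJ:JE = t:(1−t) = 29/20:-9/20

PJ:JE = -29/9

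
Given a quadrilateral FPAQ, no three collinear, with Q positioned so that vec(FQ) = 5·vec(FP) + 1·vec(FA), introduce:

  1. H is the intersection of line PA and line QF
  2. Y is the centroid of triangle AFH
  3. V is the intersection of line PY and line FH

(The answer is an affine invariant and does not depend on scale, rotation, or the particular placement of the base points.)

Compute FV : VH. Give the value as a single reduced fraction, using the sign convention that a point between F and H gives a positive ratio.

Choose coordinates F = (0, 0), P = (1, 0), A = (0, 1), Q = (5, 1).
1. H is the intersection of line PA and line QF ⇒ H = (5/6, 1/6)
2. Y is the centroid of triangle AFH ⇒ Y = (5/18, 7/18)
3. V is the intersection of line PY and line FH ⇒ V = (35/48, 7/48)
V = F + t·(H−F) with t = 7/8, so FV:VH = t:(1−t) = 7/8:1/8

FV:VH = 7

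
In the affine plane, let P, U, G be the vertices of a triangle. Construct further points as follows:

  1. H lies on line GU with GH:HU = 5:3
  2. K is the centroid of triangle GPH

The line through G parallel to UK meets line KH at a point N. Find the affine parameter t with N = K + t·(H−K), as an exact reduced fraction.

t = 8/3

Choose coordinates P = (0, 0), U = (1, 0), G = (0, 1).
1. H lies on line GU with GH:HU = 5:3 ⇒ H = (5/8, 3/8)
2. K is the centroid of triangle GPH ⇒ K = (5/24, 11/24)
through G parallel to UK: direction (-19/24, 11/24); meets KH at N = (95/72, 17/72)
N = K + t·(H−K) with t = 8/3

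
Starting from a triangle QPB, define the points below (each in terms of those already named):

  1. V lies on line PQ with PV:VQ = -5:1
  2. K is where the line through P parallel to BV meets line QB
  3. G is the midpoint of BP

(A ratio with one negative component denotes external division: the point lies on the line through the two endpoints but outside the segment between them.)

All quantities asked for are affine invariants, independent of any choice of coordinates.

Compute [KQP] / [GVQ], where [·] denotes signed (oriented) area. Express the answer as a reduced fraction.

[KQP]:[GVQ] = -32

Set Q = (0, 0), P = (1, 0), B = (0, 1); any affine frame gives the same invariant.
1. V lies on line PQ with PV:VQ = -5:1 ⇒ V = (-1/4, 0)
2. K is where the line through P parallel to BV meets line QB ⇒ K = (0, -4)
3. G is the midpoint of BP ⇒ G = (1/2, 1/2)
2·[KQP] = -4, 2·[GVQ] = 1/8
[KQP]:[GVQ] = -4:1/8 = -32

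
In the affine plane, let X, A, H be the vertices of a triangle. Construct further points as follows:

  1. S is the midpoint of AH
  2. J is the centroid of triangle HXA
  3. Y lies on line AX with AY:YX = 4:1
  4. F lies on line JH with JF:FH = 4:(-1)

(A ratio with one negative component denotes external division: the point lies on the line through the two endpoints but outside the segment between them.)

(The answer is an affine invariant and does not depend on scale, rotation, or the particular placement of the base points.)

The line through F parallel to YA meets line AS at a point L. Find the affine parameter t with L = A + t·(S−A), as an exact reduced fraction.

t = 22/9

Assign X = (0, 0), A = (1, 0), H = (0, 1) — the answer is frame-independent, so this choice is without loss of generality.
1. S is the midpoint of AH ⇒ S = (1/2, 1/2)
2. J is the centroid of triangle HXA ⇒ J = (1/3, 1/3)
3. Y lies on line AX with AY:YX = 4:1 ⇒ Y = (1/5, 0)
4. F lies on line JH with JF:FH = 4:(-1) ⇒ F = (-1/9, 11/9)
through F parallel to YA: direction (4/5, 0); meets AS at L = (-2/9, 11/9)
L = A + t·(S−A) with t = 22/9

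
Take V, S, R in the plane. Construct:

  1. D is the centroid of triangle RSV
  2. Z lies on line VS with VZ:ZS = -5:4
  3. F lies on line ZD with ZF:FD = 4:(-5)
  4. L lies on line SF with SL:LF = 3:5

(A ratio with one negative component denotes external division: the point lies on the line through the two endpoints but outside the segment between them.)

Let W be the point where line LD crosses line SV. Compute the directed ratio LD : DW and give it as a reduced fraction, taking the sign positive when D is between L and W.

Set V = (0, 0), S = (1, 0), R = (0, 1); any affine frame gives the same invariant.
1. D is the centroid of triangle RSV ⇒ D = (1/3, 1/3)
2. Z lies on line VS with VZ:ZS = -5:4 ⇒ Z = (5, 0)
3. F lies on line ZD with ZF:FD = 4:(-5) ⇒ F = (71/3, -4/3)
4. L lies on line SF with SL:LF = 3:5 ⇒ L = (19/2, -1/2)
line LD meets SV at W = (4, 0)
D = L + t·(W−L) with t = 5/3, so LD:DW = 5/3:-2/3

LD:DW = -5/2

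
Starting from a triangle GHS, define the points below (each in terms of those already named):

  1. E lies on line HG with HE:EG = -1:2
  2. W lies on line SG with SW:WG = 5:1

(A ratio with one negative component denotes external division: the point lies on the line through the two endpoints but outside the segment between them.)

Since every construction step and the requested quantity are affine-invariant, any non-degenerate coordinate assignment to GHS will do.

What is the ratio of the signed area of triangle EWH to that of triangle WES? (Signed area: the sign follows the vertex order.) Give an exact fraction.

Choose coordinates G = (0, 0), H = (1, 0), S = (0, 1).
1. E lies on line HG with HE:EG = -1:2 ⇒ E = (2, 0)
2. W lies on line SG with SW:WG = 5:1 ⇒ W = (0, 1/6)
2·[EWH] = 1/6, 2·[WES] = 5/3
[EWH]:[WES] = 1/6:5/3 = 1/10

[EWH]:[WES] = 1/10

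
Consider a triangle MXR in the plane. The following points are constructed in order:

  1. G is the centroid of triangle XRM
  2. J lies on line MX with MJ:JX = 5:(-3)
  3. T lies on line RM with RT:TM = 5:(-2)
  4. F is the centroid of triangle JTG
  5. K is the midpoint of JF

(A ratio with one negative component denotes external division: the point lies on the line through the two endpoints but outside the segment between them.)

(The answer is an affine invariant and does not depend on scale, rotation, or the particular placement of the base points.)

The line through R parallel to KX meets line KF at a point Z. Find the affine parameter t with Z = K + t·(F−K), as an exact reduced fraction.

t = -8

Set M = (0, 0), X = (1, 0), R = (0, 1); any affine frame gives the same invariant.
1. G is the centroid of triangle XRM ⇒ G = (1/3, 1/3)
2. J lies on line MX with MJ:JX = 5:(-3) ⇒ J = (5/2, 0)
3. T lies on line RM with RT:TM = 5:(-2) ⇒ T = (0, -2/3)
4. F is the centroid of triangle JTG ⇒ F = (17/18, -1/9)
5. K is the midpoint of JF ⇒ K = (31/18, -1/18)
through R parallel to KX: direction (-13/18, 1/18); meets KF at Z = (143/18, 7/18)
Z = K + t·(F−K) with t = -8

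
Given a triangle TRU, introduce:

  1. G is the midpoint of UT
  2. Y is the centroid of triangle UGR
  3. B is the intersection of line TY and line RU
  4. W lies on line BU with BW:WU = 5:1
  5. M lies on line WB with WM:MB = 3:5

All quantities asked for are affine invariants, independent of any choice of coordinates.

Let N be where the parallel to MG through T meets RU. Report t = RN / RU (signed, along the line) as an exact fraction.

t = 37/60

Work in coordinates with T = (0, 0), R = (1, 0), U = (0, 1).
1. G is the midpoint of UT ⇒ G = (0, 1/2)
2. Y is the centroid of triangle UGR ⇒ Y = (1/3, 1/2)
3. B is the intersection of line TY and line RU ⇒ B = (2/5, 3/5)
4. W lies on line BU with BW:WU = 5:1 ⇒ W = (1/15, 14/15)
5. M lies on line WB with WM:MB = 3:5 ⇒ M = (23/120, 97/120)
through T parallel to MG: direction (-23/120, -37/120); meets RU at N = (23/60, 37/60)
N = R + t·(U−R) with t = 37/60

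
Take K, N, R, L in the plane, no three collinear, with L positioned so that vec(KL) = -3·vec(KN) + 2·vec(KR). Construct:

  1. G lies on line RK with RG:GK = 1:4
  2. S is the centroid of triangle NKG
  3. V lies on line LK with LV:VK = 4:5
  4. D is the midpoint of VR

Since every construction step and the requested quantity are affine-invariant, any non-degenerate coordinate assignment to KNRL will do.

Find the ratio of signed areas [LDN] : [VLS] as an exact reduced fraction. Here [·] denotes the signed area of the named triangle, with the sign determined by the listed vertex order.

Assign K = (0, 0), N = (1, 0), R = (0, 1), L = (-3, 2) — the answer is frame-independent, so this choice is without loss of generality.
1. G lies on line RK with RG:GK = 1:4 ⇒ G = (0, 4/5)
2. S is the centroid of triangle NKG ⇒ S = (1/3, 4/15)
3. V lies on line LK with LV:VK = 4:5 ⇒ V = (-5/3, 10/9)
4. D is the midpoint of VR ⇒ D = (-5/6, 19/18)
2·[LDN] = -5/9, 2·[VLS] = -88/135
[LDN]:[VLS] = -5/9:-88/135 = 75/88

[LDN]:[VLS] = 75/88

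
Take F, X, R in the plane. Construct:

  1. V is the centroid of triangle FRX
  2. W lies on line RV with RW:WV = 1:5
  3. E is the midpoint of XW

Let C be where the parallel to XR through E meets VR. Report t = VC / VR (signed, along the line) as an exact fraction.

t = 11/12

Choose coordinates F = (0, 0), X = (1, 0), R = (0, 1).
1. V is the centroid of triangle FRX ⇒ V = (1/3, 1/3)
2. W lies on line RV with RW:WV = 1:5 ⇒ W = (1/18, 8/9)
3. E is the midpoint of XW ⇒ E = (19/36, 4/9)
through E parallel to XR: direction (-1, 1); meets VR at C = (1/36, 17/18)
C = V + t·(R−V) with t = 11/12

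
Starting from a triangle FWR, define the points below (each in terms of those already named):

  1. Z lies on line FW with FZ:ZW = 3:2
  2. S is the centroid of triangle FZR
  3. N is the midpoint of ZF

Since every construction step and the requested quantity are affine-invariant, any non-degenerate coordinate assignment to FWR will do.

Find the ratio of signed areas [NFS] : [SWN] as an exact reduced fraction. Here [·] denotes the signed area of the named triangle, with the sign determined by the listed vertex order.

[NFS]:[SWN] = 3/7

Choose coordinates F = (0, 0), W = (1, 0), R = (0, 1).
1. Z lies on line FW with FZ:ZW = 3:2 ⇒ Z = (3/5, 0)
2. S is the centroid of triangle FZR ⇒ S = (1/5, 1/3)
3. N is the midpoint of ZF ⇒ N = (3/10, 0)
2·[NFS] = -1/10, 2·[SWN] = -7/30
[NFS]:[SWN] = -1/10:-7/30 = 3/7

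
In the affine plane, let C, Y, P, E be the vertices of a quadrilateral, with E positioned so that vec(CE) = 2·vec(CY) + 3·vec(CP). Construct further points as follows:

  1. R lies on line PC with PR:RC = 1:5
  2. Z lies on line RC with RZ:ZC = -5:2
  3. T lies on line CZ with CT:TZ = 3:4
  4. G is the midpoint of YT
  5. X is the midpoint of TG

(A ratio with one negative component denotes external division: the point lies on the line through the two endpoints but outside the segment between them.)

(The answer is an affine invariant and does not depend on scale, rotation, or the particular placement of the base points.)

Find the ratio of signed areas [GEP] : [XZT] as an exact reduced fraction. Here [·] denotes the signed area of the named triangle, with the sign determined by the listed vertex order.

[GEP]:[XZT] = -204/5

Choose coordinates C = (0, 0), Y = (1, 0), P = (0, 1), E = (2, 3).
1. R lies on line PC with PR:RC = 1:5 ⇒ R = (0, 5/6)
2. Z lies on line RC with RZ:ZC = -5:2 ⇒ Z = (0, -5/9)
3. T lies on line CZ with CT:TZ = 3:4 ⇒ T = (0, -5/21)
4. G is the midpoint of YT ⇒ G = (1/2, -5/42)
5. X is the midpoint of TG ⇒ X = (1/4, -5/28)
2·[GEP] = 68/21, 2·[XZT] = -5/63
[GEP]:[XZT] = 68/21:-5/63 = -204/5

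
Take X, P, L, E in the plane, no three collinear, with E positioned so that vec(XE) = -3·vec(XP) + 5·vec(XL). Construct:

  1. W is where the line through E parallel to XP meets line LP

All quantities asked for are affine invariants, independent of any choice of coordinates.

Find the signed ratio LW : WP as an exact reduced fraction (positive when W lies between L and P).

LW:WP = -4/5

Work in coordinates with X = (0, 0), P = (1, 0), L = (0, 1), E = (-3, 5).
1. W is where the line through E parallel to XP meets line LP ⇒ W = (-4, 5)
W = L + t·(P−L) with t = -4, so LW:WP = t:(1−t) = -4:5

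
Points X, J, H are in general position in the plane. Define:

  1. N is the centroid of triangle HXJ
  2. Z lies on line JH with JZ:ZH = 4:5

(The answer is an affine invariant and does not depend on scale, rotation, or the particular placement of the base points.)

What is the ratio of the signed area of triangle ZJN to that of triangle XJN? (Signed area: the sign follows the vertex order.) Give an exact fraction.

[ZJN]:[XJN] = -4/9

Assign X = (0, 0), J = (1, 0), H = (0, 1) — the answer is frame-independent, so this choice is without loss of generality.
1. N is the centroid of triangle HXJ ⇒ N = (1/3, 1/3)
2. Z lies on line JH with JZ:ZH = 4:5 ⇒ Z = (5/9, 4/9)
2·[ZJN] = -4/27, 2·[XJN] = 1/3
[ZJN]:[XJN] = -4/27:1/3 = -4/9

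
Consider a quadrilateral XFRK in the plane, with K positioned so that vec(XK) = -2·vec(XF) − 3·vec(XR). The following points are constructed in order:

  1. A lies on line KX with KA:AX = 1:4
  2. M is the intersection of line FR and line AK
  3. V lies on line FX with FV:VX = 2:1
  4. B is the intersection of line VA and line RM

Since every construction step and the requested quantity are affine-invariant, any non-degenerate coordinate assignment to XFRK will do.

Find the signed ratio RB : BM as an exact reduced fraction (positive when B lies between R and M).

RB:BM = -41/15

Work in coordinates with X = (0, 0), F = (1, 0), R = (0, 1), K = (-2, -3).
1. A lies on line KX with KA:AX = 1:4 ⇒ A = (-8/5, -12/5)
2. M is the intersection of line FR and line AK ⇒ M = (2/5, 3/5)
3. V lies on line FX with FV:VX = 2:1 ⇒ V = (1/3, 0)
4. B is the intersection of line VA and line RM ⇒ B = (41/65, 24/65)
B = R + t·(M−R) with t = 41/26, so RB:BM = t:(1−t) = 41/26:-15/26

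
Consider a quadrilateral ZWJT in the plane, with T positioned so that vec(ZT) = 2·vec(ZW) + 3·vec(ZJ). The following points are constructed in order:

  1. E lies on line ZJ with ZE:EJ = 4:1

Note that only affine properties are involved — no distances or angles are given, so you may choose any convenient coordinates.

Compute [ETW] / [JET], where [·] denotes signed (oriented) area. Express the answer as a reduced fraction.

[ETW]:[JET] = -19/2

Set Z = (0, 0), W = (1, 0), J = (0, 1), T = (2, 3); any affine frame gives the same invariant.
1. E lies on line ZJ with ZE:EJ = 4:1 ⇒ E = (0, 4/5)
2·[ETW] = -19/5, 2·[JET] = 2/5
[ETW]:[JET] = -19/5:2/5 = -19/2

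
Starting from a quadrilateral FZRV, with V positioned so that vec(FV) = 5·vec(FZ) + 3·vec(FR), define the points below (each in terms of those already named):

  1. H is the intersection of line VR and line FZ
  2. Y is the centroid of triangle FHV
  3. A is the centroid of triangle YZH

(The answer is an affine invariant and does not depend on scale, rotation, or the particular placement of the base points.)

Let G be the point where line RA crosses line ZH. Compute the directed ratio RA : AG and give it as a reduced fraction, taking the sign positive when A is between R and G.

Assign F = (0, 0), Z = (1, 0), R = (0, 1), V = (5, 3) — the answer is frame-independent, so this choice is without loss of generality.
1. H is the intersection of line VR and line FZ ⇒ H = (-5/2, 0)
2. Y is the centroid of triangle FHV ⇒ Y = (5/6, 1)
3. A is the centroid of triangle YZH ⇒ A = (-2/9, 1/3)
line RA meets ZH at G = (-1/3, 0)
A = R + t·(G−R) with t = 2/3, so RA:AG = 2/3:1/3

RA:AG = 2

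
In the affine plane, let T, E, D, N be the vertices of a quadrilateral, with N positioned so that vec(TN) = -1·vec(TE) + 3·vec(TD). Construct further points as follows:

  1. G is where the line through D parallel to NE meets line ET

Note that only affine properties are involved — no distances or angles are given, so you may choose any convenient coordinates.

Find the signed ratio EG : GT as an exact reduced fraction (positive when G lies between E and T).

Assign T = (0, 0), E = (1, 0), D = (0, 1), N = (-1, 3) — the answer is frame-independent, so this choice is without loss of generality.
1. G is where the line through D parallel to NE meets line ET ⇒ G = (2/3, 0)
G = E + t·(T−E) with t = 1/3, so EG:GT = t:(1−t) = 1/3:2/3

EG:GT = 1/2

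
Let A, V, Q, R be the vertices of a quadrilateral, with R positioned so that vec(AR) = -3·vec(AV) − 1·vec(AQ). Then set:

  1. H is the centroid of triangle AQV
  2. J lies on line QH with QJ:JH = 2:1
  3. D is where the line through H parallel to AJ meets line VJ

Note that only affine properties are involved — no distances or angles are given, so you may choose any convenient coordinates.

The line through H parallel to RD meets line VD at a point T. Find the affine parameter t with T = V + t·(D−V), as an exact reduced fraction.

Set A = (0, 0), V = (1, 0), Q = (0, 1), R = (-3, -1); any affine frame gives the same invariant.
1. H is the centroid of triangle AQV ⇒ H = (1/3, 1/3)
2. J lies on line QH with QJ:JH = 2:1 ⇒ J = (2/9, 5/9)
3. D is where the line through H parallel to AJ meets line VJ ⇒ D = (17/45, 4/9)
through H parallel to RD: direction (152/45, 13/9); meets VD at T = (557/1215, 94/243)
T = V + t·(D−V) with t = 47/54

t = 47/54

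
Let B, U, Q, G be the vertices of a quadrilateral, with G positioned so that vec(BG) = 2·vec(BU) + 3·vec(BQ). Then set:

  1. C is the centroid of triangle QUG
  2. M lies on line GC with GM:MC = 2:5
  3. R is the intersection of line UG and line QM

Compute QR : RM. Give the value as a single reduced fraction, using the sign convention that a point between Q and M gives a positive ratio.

Set B = (0, 0), U = (1, 0), Q = (0, 1), G = (2, 3); any affine frame gives the same invariant.
1. C is the centroid of triangle QUG ⇒ C = (1, 4/3)
2. M lies on line GC with GM:MC = 2:5 ⇒ M = (12/7, 53/21)
3. R is the intersection of line UG and line QM ⇒ R = (36/19, 51/19)
R = Q + t·(M−Q) with t = 21/19, so QR:RM = t:(1−t) = 21/19:-2/19

QR:RM = -21/2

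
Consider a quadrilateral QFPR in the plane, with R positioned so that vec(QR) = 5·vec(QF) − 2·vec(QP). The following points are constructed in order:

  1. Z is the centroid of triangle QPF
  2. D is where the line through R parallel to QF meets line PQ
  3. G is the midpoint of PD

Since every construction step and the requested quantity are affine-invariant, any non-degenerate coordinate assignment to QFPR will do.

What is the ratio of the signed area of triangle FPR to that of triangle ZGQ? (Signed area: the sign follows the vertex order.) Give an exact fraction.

Work in coordinates with Q = (0, 0), F = (1, 0), P = (0, 1), R = (5, -2).
1. Z is the centroid of triangle QPF ⇒ Z = (1/3, 1/3)
2. D is where the line through R parallel to QF meets line PQ ⇒ D = (0, -2)
3. G is the midpoint of PD ⇒ G = (0, -1/2)
2·[FPR] = -2, 2·[ZGQ] = -1/6
[FPR]:[ZGQ] = -2:-1/6 = 12

[FPR]:[ZGQ] = 12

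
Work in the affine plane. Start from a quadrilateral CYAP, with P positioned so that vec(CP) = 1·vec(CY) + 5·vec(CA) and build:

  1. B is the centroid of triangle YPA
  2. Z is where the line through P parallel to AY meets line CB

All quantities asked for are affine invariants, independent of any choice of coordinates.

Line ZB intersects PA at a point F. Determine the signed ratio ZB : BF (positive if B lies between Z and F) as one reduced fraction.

Choose coordinates C = (0, 0), Y = (1, 0), A = (0, 1), P = (1, 5).
1. B is the centroid of triangle YPA ⇒ B = (2/3, 2)
2. Z is where the line through P parallel to AY meets line CB ⇒ Z = (3/2, 9/2)
line ZB meets PA at F = (-1, -3)
B = Z + t·(F−Z) with t = 1/3, so ZB:BF = 1/3:2/3

ZB:BF = 1/2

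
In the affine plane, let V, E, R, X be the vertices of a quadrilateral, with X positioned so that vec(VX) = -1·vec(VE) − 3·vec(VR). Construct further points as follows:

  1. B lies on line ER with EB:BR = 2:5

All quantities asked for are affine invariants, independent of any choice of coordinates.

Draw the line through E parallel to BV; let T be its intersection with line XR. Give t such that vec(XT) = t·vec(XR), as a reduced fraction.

Choose coordinates V = (0, 0), E = (1, 0), R = (0, 1), X = (-1, -3).
1. B lies on line ER with EB:BR = 2:5 ⇒ B = (5/7, 2/7)
through E parallel to BV: direction (-5/7, -2/7); meets XR at T = (-7/18, -5/9)
T = X + t·(R−X) with t = 11/18

t = 11/18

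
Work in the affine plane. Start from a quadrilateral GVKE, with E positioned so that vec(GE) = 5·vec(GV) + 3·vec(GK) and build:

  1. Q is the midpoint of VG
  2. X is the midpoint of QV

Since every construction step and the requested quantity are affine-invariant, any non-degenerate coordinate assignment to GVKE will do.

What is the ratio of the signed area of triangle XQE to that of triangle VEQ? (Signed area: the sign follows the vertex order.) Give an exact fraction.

[XQE]:[VEQ] = -1/2

Assign G = (0, 0), V = (1, 0), K = (0, 1), E = (5, 3) — the answer is frame-independent, so this choice is without loss of generality.
1. Q is the midpoint of VG ⇒ Q = (1/2, 0)
2. X is the midpoint of QV ⇒ X = (3/4, 0)
2·[XQE] = -3/4, 2·[VEQ] = 3/2
[XQE]:[VEQ] = -3/4:3/2 = -1/2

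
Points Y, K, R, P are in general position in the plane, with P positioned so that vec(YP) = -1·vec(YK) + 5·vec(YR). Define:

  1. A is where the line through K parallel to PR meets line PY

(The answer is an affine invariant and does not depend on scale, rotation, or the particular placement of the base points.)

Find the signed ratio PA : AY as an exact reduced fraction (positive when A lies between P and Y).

PA:AY = -3/4

Choose coordinates Y = (0, 0), K = (1, 0), R = (0, 1), P = (-1, 5).
1. A is where the line through K parallel to PR meets line PY ⇒ A = (-4, 20)
A = P + t·(Y−P) with t = -3, so PA:AY = t:(1−t) = -3:4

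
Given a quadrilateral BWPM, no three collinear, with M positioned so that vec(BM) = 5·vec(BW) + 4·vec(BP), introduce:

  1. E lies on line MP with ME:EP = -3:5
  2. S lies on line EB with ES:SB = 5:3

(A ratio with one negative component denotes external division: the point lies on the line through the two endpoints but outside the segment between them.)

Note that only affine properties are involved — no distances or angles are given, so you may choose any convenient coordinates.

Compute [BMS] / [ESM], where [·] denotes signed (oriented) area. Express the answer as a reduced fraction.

Assign B = (0, 0), W = (1, 0), P = (0, 1), M = (5, 4) — the answer is frame-independent, so this choice is without loss of generality.
1. E lies on line MP with ME:EP = -3:5 ⇒ E = (25/2, 17/2)
2. S lies on line EB with ES:SB = 5:3 ⇒ S = (75/16, 51/16)
2·[BMS] = -45/16, 2·[ESM] = -75/16
[BMS]:[ESM] = -45/16:-75/16 = 3/5

[BMS]:[ESM] = 3/5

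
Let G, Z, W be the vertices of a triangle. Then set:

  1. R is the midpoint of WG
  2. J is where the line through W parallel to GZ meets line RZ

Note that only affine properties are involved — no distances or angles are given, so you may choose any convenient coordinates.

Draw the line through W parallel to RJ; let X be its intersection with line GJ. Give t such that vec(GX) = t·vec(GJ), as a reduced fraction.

t = 2

Set G = (0, 0), Z = (1, 0), W = (0, 1); any affine frame gives the same invariant.
1. R is the midpoint of WG ⇒ R = (0, 1/2)
2. J is where the line through W parallel to GZ meets line RZ ⇒ J = (-1, 1)
through W parallel to RJ: direction (-1, 1/2); meets GJ at X = (-2, 2)
X = G + t·(J−G) with t = 2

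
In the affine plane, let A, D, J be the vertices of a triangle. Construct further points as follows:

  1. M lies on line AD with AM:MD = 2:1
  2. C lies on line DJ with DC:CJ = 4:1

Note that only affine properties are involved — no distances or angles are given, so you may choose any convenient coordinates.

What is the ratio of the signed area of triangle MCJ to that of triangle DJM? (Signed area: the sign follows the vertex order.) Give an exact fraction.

[MCJ]:[DJM] = 1/5

Assign A = (0, 0), D = (1, 0), J = (0, 1) — the answer is frame-independent, so this choice is without loss of generality.
1. M lies on line AD with AM:MD = 2:1 ⇒ M = (2/3, 0)
2. C lies on line DJ with DC:CJ = 4:1 ⇒ C = (1/5, 4/5)
2·[MCJ] = 1/15, 2·[DJM] = 1/3
[MCJ]:[DJM] = 1/15:1/3 = 1/5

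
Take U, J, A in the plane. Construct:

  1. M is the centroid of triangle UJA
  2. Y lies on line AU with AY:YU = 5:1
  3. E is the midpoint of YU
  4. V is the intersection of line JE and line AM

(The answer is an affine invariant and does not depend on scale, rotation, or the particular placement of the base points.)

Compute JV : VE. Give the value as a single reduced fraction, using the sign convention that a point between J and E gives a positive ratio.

JV:VE = 12/11

Choose coordinates U = (0, 0), J = (1, 0), A = (0, 1).
1. M is the centroid of triangle UJA ⇒ M = (1/3, 1/3)
2. Y lies on line AU with AY:YU = 5:1 ⇒ Y = (0, 1/6)
3. E is the midpoint of YU ⇒ E = (0, 1/12)
4. V is the intersection of line JE and line AM ⇒ V = (11/23, 1/23)
V = J + t·(E−J) with t = 12/23, so JV:VE = t:(1−t) = 12/23:11/23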